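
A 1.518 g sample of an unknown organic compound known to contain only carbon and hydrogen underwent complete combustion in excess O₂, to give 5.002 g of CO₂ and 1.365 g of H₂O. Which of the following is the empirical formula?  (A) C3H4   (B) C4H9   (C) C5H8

mol C = 5.002 g CO₂ ÷ 44.009 g/mol = 0.11366 mol
mol H = 2 × 1.365 g H₂O ÷ 18.015 g/mol = 0.15154 mol
Divide by the smallest (0.11366 mol): C 1.000, H 1.333
Multiplying each by 3 gives whole numbers: C 3.00, H 4.00

(A) C3H4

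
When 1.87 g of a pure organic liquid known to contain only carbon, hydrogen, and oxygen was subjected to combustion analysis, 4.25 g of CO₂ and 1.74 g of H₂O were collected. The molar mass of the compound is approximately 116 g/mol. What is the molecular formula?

C6H12O2

mol C = 4.25 g CO₂ ÷ 44.009 g/mol = 0.09657 mol
mol H = 2 × 1.74 g H₂O ÷ 18.015 g/mol = 0.1932 mol
mass O = 1.87 − (1.160 + 0.1947) = 0.5154 g → mol O = 0.5154 ÷ 15.999 = 0.03221 mol
Divide by the smallest (0.03221 mol): C 2.998, H 5.997, O 1.000
Empirical formula: C3H6O
Empirical-formula mass = 58.08 g/mol; 116 ÷ 58.08 ≈ 2, so the molecular formula is C6H12O2.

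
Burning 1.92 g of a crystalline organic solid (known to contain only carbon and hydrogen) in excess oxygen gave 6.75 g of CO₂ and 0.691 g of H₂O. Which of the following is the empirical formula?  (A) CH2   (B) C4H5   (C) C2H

(C) C2H

mol C = 6.75 g CO₂ ÷ 44.009 g/mol = 0.1534 mol
mol H = 2 × 0.691 g H₂O ÷ 18.015 g/mol = 0.07671 mol
Divide by the smallest (0.07671 mol): C 1.999, H 1.000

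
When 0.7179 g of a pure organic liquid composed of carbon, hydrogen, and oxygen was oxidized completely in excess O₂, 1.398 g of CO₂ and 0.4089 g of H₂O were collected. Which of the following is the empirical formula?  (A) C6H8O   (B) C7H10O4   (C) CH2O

(B) C7H10O4

mol C = 1.398 g CO₂ ÷ 44.009 g/mol = 0.031766 mol
mol H = 2 × 0.4089 g H₂O ÷ 18.015 g/mol = 0.045396 mol
mass O = 0.7179 − (0.38154 + 0.045759) = 0.29060 g → mol O = 0.29060 ÷ 15.999 = 0.018163 mol
Divide by the smallest (0.018163 mol): C 1.749, H 2.499, O 1.000
Multiplying each by 4 gives whole numbers: C 7.00, H 10.00, O 4.00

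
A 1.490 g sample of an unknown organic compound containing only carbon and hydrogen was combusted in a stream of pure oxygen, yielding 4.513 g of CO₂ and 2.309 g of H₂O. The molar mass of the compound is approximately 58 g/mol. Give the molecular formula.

C4H10

mol C = 4.513 g CO₂ ÷ 44.009 g/mol = 0.10255 mol
mol H = 2 × 2.309 g H₂O ÷ 18.015 g/mol = 0.25634 mol
Divide by the smallest (0.10255 mol): C 1.000, H 2.500
Multiplying each by 2 gives whole numbers: C 2.00, H 5.00
Empirical formula: C2H5
Empirical-formula mass = 29.06 g/mol; 58 ÷ 29.06 ≈ 2, so the molecular formula is C4H10.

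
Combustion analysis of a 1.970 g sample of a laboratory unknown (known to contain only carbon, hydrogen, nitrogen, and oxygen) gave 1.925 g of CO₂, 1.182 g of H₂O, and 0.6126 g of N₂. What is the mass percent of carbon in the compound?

mol C = 1.925 g CO₂ ÷ 44.009 g/mol = 0.043741 mol
mol H = 2 × 1.182 g H₂O ÷ 18.015 g/mol = 0.13122 mol
mol N = 2 × 0.6126 g N₂ ÷ 28.014 g/mol = 0.043735 mol
mass O = 1.970 − (0.52537 + 0.13227 + 0.61260) = 0.69975 g → mol O = 0.69975 ÷ 15.999 = 0.043737 mol
mass % C = 0.52537 g ÷ 1.970 g × 100%

26.67%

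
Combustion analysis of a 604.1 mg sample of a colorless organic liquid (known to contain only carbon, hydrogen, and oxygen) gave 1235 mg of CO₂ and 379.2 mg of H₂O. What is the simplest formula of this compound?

C2H3O

mol C = 1.235 g CO₂ ÷ 44.009 g/mol = 0.028062 mol
mol H = 2 × 0.3792 g H₂O ÷ 18.015 g/mol = 0.042098 mol
mass O = 0.6041 − (0.33706 + 0.042435) = 0.22461 g → mol O = 0.22461 ÷ 15.999 = 0.014039 mol
Divide by the smallest (0.014039 mol): C 1.999, H 2.999, O 1.000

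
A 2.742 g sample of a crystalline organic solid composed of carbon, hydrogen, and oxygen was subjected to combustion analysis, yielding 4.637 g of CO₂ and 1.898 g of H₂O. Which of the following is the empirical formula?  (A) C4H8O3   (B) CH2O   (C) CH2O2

mol C = 4.637 g CO₂ ÷ 44.009 g/mol = 0.10536 mol
mol H = 2 × 1.898 g H₂O ÷ 18.015 g/mol = 0.21071 mol
mass O = 2.742 − (1.2655 + 0.21240) = 1.2641 g → mol O = 1.2641 ÷ 15.999 = 0.079009 mol
Divide by the smallest (0.079009 mol): C 1.334, H 2.667, O 1.000
Multiplying each by 3 gives whole numbers: C 4.00, H 8.00, O 3.00

(A) C4H8O3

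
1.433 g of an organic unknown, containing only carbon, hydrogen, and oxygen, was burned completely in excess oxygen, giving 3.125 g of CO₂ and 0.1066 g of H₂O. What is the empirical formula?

mol C = 3.125 g CO₂ ÷ 44.009 g/mol = 0.071008 mol
mol H = 2 × 0.1066 g H₂O ÷ 18.015 g/mol = 0.011835 mol
mass O = 1.433 − (0.85288 + 0.011929) = 0.56819 g → mol O = 0.56819 ÷ 15.999 = 0.035514 mol
Divide by the smallest (0.011835 mol): C 6.000, H 1.000, O 3.001

C6HO3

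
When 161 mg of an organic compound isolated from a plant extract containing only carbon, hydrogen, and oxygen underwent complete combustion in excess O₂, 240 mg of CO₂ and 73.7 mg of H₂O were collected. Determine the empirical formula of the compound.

C2H3O2

mol C = 0.240 g CO₂ ÷ 44.009 g/mol = 0.005453 mol
mol H = 2 × 0.0737 g H₂O ÷ 18.015 g/mol = 0.008182 mol
mass O = 0.161 − (0.06550 + 0.008248) = 0.08725 g → mol O = 0.08725 ÷ 15.999 = 0.005454 mol
Divide by the smallest (0.005453 mol): C 1.000, H 1.500, O 1.000
Multiplying each by 2 gives whole numbers: C 2.00, H 3.00, O 2.00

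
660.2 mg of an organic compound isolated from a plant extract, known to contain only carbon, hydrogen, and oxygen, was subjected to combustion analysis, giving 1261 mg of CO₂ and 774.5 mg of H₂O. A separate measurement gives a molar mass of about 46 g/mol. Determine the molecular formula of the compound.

C2H6O

mol C = 1.261 g CO₂ ÷ 44.009 g/mol = 0.028653 mol
mol H = 2 × 0.7745 g H₂O ÷ 18.015 g/mol = 0.085984 mol
mass O = 0.6602 − (0.34415 + 0.086672) = 0.22937 g → mol O = 0.22937 ÷ 15.999 = 0.014337 mol
Divide by the smallest (0.014337 mol): C 1.999, H 5.997, O 1.000
Empirical formula: C2H6O
Empirical-formula mass = 46.07 g/mol; 46 ÷ 46.07 ≈ 1, so the molecular formula is C2H6O.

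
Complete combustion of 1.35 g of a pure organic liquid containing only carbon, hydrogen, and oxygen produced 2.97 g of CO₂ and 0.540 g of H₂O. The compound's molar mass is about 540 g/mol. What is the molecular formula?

mol C = 2.97 g CO₂ ÷ 44.009 g/mol = 0.06749 mol
mol H = 2 × 0.540 g H₂O ÷ 18.015 g/mol = 0.05995 mol
mass O = 1.35 − (0.8106 + 0.06043) = 0.4790 g → mol O = 0.4790 ÷ 15.999 = 0.02994 mol
Divide by the smallest (0.02994 mol): C 2.254, H 2.002, O 1.000
Multiplying each by 4 gives whole numbers: C 9.02, H 8.01, O 4.00
Empirical formula: C9H8O4
Empirical-formula mass = 180.16 g/mol; 540 ÷ 180.16 ≈ 3, so the molecular formula is C27H24O12.

C27H24O12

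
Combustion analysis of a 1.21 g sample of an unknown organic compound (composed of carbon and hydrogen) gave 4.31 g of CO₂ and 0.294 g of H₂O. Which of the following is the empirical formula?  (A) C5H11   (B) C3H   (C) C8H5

(B) C3H

mol C = 4.31 g CO₂ ÷ 44.009 g/mol = 0.09793 mol
mol H = 2 × 0.294 g H₂O ÷ 18.015 g/mol = 0.03264 mol
Divide by the smallest (0.03264 mol): C 3.000, H 1.000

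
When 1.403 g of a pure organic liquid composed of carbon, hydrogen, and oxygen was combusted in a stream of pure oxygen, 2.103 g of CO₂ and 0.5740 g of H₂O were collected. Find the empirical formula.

C3H4O3

mol C = 2.103 g CO₂ ÷ 44.009 g/mol = 0.047786 mol
mol H = 2 × 0.5740 g H₂O ÷ 18.015 g/mol = 0.063725 mol
mass O = 1.403 − (0.57395 + 0.064234) = 0.76481 g → mol O = 0.76481 ÷ 15.999 = 0.047804 mol
Divide by the smallest (0.047786 mol): C 1.000, H 1.334, O 1.000
Multiplying each by 3 gives whole numbers: C 3.00, H 4.00, O 3.00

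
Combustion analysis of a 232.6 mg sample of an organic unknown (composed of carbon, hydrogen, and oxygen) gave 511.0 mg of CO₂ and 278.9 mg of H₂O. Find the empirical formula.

C3H8O

mol C = 0.5110 g CO₂ ÷ 44.009 g/mol = 0.011611 mol
mol H = 2 × 0.2789 g H₂O ÷ 18.015 g/mol = 0.030963 mol
mass O = 0.2326 − (0.13946 + 0.031211) = 0.061926 g → mol O = 0.061926 ÷ 15.999 = 0.0038706 mol
Divide by the smallest (0.0038706 mol): C 3.000, H 7.999, O 1.000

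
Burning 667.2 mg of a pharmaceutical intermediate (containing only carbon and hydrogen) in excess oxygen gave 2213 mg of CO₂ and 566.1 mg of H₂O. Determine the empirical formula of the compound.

mol C = 2.213 g CO₂ ÷ 44.009 g/mol = 0.050285 mol
mol H = 2 × 0.5661 g H₂O ÷ 18.015 g/mol = 0.062848 mol
Divide by the smallest (0.050285 mol): C 1.000, H 1.250
Multiplying each by 4 gives whole numbers: C 4.00, H 5.00

C4H5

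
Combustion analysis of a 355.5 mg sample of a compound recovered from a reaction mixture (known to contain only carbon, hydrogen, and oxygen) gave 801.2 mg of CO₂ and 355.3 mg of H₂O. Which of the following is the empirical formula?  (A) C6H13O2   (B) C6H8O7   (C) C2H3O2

(A) C6H13O2

mol C = 0.8012 g CO₂ ÷ 44.009 g/mol = 0.018205 mol
mol H = 2 × 0.3553 g H₂O ÷ 18.015 g/mol = 0.039445 mol
mass O = 0.3555 − (0.21866 + 0.039760) = 0.097075 g → mol O = 0.097075 ÷ 15.999 = 0.0060676 mol
Divide by the smallest (0.0060676 mol): C 3.000, H 6.501, O 1.000
Multiplying each by 2 gives whole numbers: C 6.00, H 13.00, O 2.00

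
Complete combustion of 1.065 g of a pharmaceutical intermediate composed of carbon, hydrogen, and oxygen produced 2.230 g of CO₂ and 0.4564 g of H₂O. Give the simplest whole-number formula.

C2H2O

mol C = 2.230 g CO₂ ÷ 44.009 g/mol = 0.050671 mol
mol H = 2 × 0.4564 g H₂O ÷ 18.015 g/mol = 0.050669 mol
mass O = 1.065 − (0.60861 + 0.051074) = 0.40531 g → mol O = 0.40531 ÷ 15.999 = 0.025334 mol
Divide by the smallest (0.025334 mol): C 2.000, H 2.000, O 1.000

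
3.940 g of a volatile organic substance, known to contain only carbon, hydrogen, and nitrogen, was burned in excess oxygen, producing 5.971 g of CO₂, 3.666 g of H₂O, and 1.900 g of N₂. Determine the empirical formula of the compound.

CH3N

mol C = 5.971 g CO₂ ÷ 44.009 g/mol = 0.13568 mol
mol H = 2 × 3.666 g H₂O ÷ 18.015 g/mol = 0.40699 mol
mol N = 2 × 1.900 g N₂ ÷ 28.014 g/mol = 0.13565 mol
Divide by the smallest (0.13565 mol): C 1.000, H 3.000, N 1.000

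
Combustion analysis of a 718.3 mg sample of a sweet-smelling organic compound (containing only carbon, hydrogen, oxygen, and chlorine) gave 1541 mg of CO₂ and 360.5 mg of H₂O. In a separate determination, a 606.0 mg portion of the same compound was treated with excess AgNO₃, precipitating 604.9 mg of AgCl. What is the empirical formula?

C7H8ClO

mol C = 1.541 g CO₂ ÷ 44.009 g/mol = 0.035016 mol
mol H = 2 × 0.3605 g H₂O ÷ 18.015 g/mol = 0.040022 mol
From the AgCl data: mol Cl per gram of compound = (0.6049 ÷ 143.318) ÷ 0.6060 = 0.0069648 mol/g, so in the 0.7183 g combustion sample mol Cl = 0.0050028 mol
mass O = 0.7183 − (0.42057 + 0.040342 + 0.17735) = 0.080035 g → mol O = 0.080035 ÷ 15.999 = 0.0050025 mol
Divide by the smallest (0.0050025 mol): C 7.000, H 8.000, Cl 1.000, O 1.000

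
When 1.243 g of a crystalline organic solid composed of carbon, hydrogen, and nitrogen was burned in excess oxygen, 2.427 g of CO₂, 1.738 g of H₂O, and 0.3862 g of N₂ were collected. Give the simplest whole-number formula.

mol C = 2.427 g CO₂ ÷ 44.009 g/mol = 0.055148 mol
mol H = 2 × 1.738 g H₂O ÷ 18.015 g/mol = 0.19295 mol
mol N = 2 × 0.3862 g N₂ ÷ 28.014 g/mol = 0.027572 mol
Divide by the smallest (0.027572 mol): C 2.000, H 6.998, N 1.000

C2H7N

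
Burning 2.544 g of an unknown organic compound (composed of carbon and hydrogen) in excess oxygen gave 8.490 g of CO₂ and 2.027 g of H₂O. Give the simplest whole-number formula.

mol C = 8.490 g CO₂ ÷ 44.009 g/mol = 0.19292 mol
mol H = 2 × 2.027 g H₂O ÷ 18.015 g/mol = 0.22503 mol
Divide by the smallest (0.19292 mol): C 1.000, H 1.166
Multiplying each by 6 gives whole numbers: C 6.00, H 7.00

C6H7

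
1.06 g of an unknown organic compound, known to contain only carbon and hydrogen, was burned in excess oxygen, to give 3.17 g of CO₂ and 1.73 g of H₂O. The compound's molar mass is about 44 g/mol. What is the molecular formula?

C3H8

mol C = 3.17 g CO₂ ÷ 44.009 g/mol = 0.07203 mol
mol H = 2 × 1.73 g H₂O ÷ 18.015 g/mol = 0.1921 mol
Divide by the smallest (0.07203 mol): C 1.000, H 2.666
Multiplying each by 3 gives whole numbers: C 3.00, H 8.00
Empirical formula: C3H8
Empirical-formula mass = 44.10 g/mol; 44 ÷ 44.10 ≈ 1, so the molecular formula is C3H8.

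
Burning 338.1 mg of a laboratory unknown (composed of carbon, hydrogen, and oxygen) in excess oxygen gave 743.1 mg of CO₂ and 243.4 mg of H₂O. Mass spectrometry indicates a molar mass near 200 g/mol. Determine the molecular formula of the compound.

mol C = 0.7431 g CO₂ ÷ 44.009 g/mol = 0.016885 mol
mol H = 2 × 0.2434 g H₂O ÷ 18.015 g/mol = 0.027022 mol
mass O = 0.3381 − (0.20281 + 0.027238) = 0.10805 g → mol O = 0.10805 ÷ 15.999 = 0.0067538 mol
Divide by the smallest (0.0067538 mol): C 2.500, H 4.001, O 1.000
Multiplying each by 2 gives whole numbers: C 5.00, H 8.00, O 2.00
Empirical formula: C5H8O2
Empirical-formula mass = 100.12 g/mol; 200 ÷ 100.12 ≈ 2, so the molecular formula is C10H16O4.

C10H16O4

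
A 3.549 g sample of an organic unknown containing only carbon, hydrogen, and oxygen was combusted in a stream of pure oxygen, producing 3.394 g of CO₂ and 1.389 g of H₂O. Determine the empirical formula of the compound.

CH2O2

mol C = 3.394 g CO₂ ÷ 44.009 g/mol = 0.077121 mol
mol H = 2 × 1.389 g H₂O ÷ 18.015 g/mol = 0.15420 mol
mass O = 3.549 − (0.92630 + 0.15544) = 2.4673 g → mol O = 2.4673 ÷ 15.999 = 0.15421 mol
Divide by the smallest (0.077121 mol): C 1.000, H 2.000, O 2.000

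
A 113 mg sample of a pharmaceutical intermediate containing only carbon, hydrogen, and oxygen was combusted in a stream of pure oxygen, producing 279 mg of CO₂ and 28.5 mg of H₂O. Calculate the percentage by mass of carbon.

mol C = 0.279 g CO₂ ÷ 44.009 g/mol = 0.006340 mol
mol H = 2 × 0.0285 g H₂O ÷ 18.015 g/mol = 0.003164 mol
mass O = 0.113 − (0.07615 + 0.003189) = 0.03367 g → mol O = 0.03367 ÷ 15.999 = 0.002104 mol
mass % C = 0.07615 g ÷ 0.113 g × 100%

67.4%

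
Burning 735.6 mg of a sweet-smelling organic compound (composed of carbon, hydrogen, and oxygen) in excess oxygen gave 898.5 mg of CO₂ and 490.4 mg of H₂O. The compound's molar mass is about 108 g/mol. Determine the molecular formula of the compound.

mol C = 0.8985 g CO₂ ÷ 44.009 g/mol = 0.020416 mol
mol H = 2 × 0.4904 g H₂O ÷ 18.015 g/mol = 0.054444 mol
mass O = 0.7356 − (0.24522 + 0.054879) = 0.43550 g → mol O = 0.43550 ÷ 15.999 = 0.027221 mol
Divide by the smallest (0.020416 mol): C 1.000, H 2.667, O 1.333
Multiplying each by 3 gives whole numbers: C 3.00, H 8.00, O 4.00
Empirical formula: C3H8O4
Empirical-formula mass = 108.09 g/mol; 108 ÷ 108.09 ≈ 1, so the molecular formula is C3H8O4.

C3H8O4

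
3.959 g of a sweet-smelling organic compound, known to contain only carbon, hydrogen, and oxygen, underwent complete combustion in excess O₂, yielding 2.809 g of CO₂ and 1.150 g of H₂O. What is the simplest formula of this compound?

CH2O3

mol C = 2.809 g CO₂ ÷ 44.009 g/mol = 0.063828 mol
mol H = 2 × 1.150 g H₂O ÷ 18.015 g/mol = 0.12767 mol
mass O = 3.959 − (0.76664 + 0.12869) = 3.0637 g → mol O = 3.0637 ÷ 15.999 = 0.19149 mol
Divide by the smallest (0.063828 mol): C 1.000, H 2.000, O 3.000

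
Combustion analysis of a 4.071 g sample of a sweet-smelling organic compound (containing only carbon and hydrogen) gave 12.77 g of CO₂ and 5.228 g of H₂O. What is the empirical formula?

mol C = 12.77 g CO₂ ÷ 44.009 g/mol = 0.29017 mol
mol H = 2 × 5.228 g H₂O ÷ 18.015 g/mol = 0.58041 mol
Divide by the smallest (0.29017 mol): C 1.000, H 2.000

CH2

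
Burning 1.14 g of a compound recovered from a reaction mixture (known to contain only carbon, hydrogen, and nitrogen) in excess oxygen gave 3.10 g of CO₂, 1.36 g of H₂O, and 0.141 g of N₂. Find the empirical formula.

mol C = 3.10 g CO₂ ÷ 44.009 g/mol = 0.07044 mol
mol H = 2 × 1.36 g H₂O ÷ 18.015 g/mol = 0.1510 mol
mol N = 2 × 0.141 g N₂ ÷ 28.014 g/mol = 0.01007 mol
Divide by the smallest (0.01007 mol): C 6.998, H 14.999, N 1.000

C7H15N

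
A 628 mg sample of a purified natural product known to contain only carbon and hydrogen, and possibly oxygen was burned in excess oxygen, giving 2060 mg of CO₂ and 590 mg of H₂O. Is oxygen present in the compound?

no

mol C = 2.06 g CO₂ ÷ 44.009 g/mol = 0.04681 mol
mol H = 2 × 0.590 g H₂O ÷ 18.015 g/mol = 0.06550 mol
C and H together account for 0.6282 g — essentially the entire 0.628 g sample — so the compound contains no oxygen.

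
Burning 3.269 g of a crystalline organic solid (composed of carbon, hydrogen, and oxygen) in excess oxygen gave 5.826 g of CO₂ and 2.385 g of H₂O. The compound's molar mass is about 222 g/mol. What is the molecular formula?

mol C = 5.826 g CO₂ ÷ 44.009 g/mol = 0.13238 mol
mol H = 2 × 2.385 g H₂O ÷ 18.015 g/mol = 0.26478 mol
mass O = 3.269 − (1.5900 + 0.26690) = 1.4121 g → mol O = 1.4121 ÷ 15.999 = 0.088259 mol
Divide by the smallest (0.088259 mol): C 1.500, H 3.000, O 1.000
Multiplying each by 2 gives whole numbers: C 3.00, H 6.00, O 2.00
Empirical formula: C3H6O2
Empirical-formula mass = 74.08 g/mol; 222 ÷ 74.08 ≈ 3, so the molecular formula is C9H18O6.

C9H18O6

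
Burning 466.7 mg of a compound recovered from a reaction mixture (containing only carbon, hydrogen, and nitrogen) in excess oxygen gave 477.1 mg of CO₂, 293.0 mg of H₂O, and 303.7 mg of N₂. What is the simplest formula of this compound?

mol C = 0.4771 g CO₂ ÷ 44.009 g/mol = 0.010841 mol
mol H = 2 × 0.2930 g H₂O ÷ 18.015 g/mol = 0.032528 mol
mol N = 2 × 0.3037 g N₂ ÷ 28.014 g/mol = 0.021682 mol
Divide by the smallest (0.010841 mol): C 1.000, H 3.001, N 2.000

CH3N2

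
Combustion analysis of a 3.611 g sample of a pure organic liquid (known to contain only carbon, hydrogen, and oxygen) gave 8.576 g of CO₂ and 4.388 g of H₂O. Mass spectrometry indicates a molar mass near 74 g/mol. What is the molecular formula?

mol C = 8.576 g CO₂ ÷ 44.009 g/mol = 0.19487 mol
mol H = 2 × 4.388 g H₂O ÷ 18.015 g/mol = 0.48715 mol
mass O = 3.611 − (2.3406 + 0.49105) = 0.77938 g → mol O = 0.77938 ÷ 15.999 = 0.048714 mol
Divide by the smallest (0.048714 mol): C 4.000, H 10.000, O 1.000
Empirical formula: C4H10O
Empirical-formula mass = 74.12 g/mol; 74 ÷ 74.12 ≈ 1, so the molecular formula is C4H10O.

C4H10O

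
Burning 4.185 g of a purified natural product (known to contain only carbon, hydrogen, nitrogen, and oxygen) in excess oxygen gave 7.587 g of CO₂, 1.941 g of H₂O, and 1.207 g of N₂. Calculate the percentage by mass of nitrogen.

mol C = 7.587 g CO₂ ÷ 44.009 g/mol = 0.17240 mol
mol H = 2 × 1.941 g H₂O ÷ 18.015 g/mol = 0.21549 mol
mol N = 2 × 1.207 g N₂ ÷ 28.014 g/mol = 0.086171 mol
mass O = 4.185 − (2.0707 + 0.21721 + 1.2070) = 0.69013 g → mol O = 0.69013 ÷ 15.999 = 0.043136 mol
mass % N = 1.2070 g ÷ 4.185 g × 100%

28.84%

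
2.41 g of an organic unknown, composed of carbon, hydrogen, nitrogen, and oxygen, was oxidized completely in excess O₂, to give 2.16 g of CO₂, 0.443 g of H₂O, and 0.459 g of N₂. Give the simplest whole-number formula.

mol C = 2.16 g CO₂ ÷ 44.009 g/mol = 0.04908 mol
mol H = 2 × 0.443 g H₂O ÷ 18.015 g/mol = 0.04918 mol
mol N = 2 × 0.459 g N₂ ÷ 28.014 g/mol = 0.03277 mol
mass O = 2.41 − (0.5895 + 0.04957 + 0.4590) = 1.312 g → mol O = 1.312 ÷ 15.999 = 0.08200 mol
Divide by the smallest (0.03277 mol): C 1.498, H 1.501, N 1.000, O 2.502
Multiplying each by 2 gives whole numbers: C 3.00, H 3.00, N 2.00, O 5.00

C3H3N2O5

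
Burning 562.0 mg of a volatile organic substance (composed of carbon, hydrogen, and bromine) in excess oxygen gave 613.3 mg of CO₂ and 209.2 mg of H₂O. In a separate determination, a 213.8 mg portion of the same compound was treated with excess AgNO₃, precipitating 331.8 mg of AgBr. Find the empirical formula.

C3H5Br

mol C = 0.6133 g CO₂ ÷ 44.009 g/mol = 0.013936 mol
mol H = 2 × 0.2092 g H₂O ÷ 18.015 g/mol = 0.023225 mol
From the AgBr data: mol Br per gram of compound = (0.3318 ÷ 187.772) ÷ 0.2138 = 0.0082649 mol/g, so in the 0.5620 g combustion sample mol Br = 0.0046449 mol
Divide by the smallest (0.0046449 mol): C 3.000, H 5.000, Br 1.000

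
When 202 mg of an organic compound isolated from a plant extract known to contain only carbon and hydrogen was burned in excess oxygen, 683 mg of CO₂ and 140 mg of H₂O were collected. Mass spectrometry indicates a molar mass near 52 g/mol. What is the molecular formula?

C4H4

mol C = 0.683 g CO₂ ÷ 44.009 g/mol = 0.01552 mol
mol H = 2 × 0.140 g H₂O ÷ 18.015 g/mol = 0.01554 mol
Divide by the smallest (0.01552 mol): C 1.000, H 1.001
Empirical formula: CH
Empirical-formula mass = 13.02 g/mol; 52 ÷ 13.02 ≈ 4, so the molecular formula is C4H4.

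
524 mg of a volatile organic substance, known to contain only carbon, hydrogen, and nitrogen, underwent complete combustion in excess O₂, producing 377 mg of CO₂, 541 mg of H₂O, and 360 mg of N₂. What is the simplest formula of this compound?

CH7N3

mol C = 0.377 g CO₂ ÷ 44.009 g/mol = 0.008566 mol
mol H = 2 × 0.541 g H₂O ÷ 18.015 g/mol = 0.06006 mol
mol N = 2 × 0.360 g N₂ ÷ 28.014 g/mol = 0.02570 mol
Divide by the smallest (0.008566 mol): C 1.000, H 7.011, N 3.000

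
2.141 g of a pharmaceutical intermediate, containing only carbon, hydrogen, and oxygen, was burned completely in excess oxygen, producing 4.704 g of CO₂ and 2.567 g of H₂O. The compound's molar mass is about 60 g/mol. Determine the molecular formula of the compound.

mol C = 4.704 g CO₂ ÷ 44.009 g/mol = 0.10689 mol
mol H = 2 × 2.567 g H₂O ÷ 18.015 g/mol = 0.28498 mol
mass O = 2.141 − (1.2838 + 0.28726) = 0.56991 g → mol O = 0.56991 ÷ 15.999 = 0.035622 mol
Divide by the smallest (0.035622 mol): C 3.001, H 8.000, O 1.000
Empirical formula: C3H8O
Empirical-formula mass = 60.10 g/mol; 60 ÷ 60.10 ≈ 1, so the molecular formula is C3H8O.

C3H8O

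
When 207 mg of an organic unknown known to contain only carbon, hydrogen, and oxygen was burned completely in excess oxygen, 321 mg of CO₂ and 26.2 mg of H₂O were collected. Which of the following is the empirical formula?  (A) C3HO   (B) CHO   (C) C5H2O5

mol C = 0.321 g CO₂ ÷ 44.009 g/mol = 0.007294 mol
mol H = 2 × 0.0262 g H₂O ÷ 18.015 g/mol = 0.002909 mol
mass O = 0.207 − (0.08761 + 0.002932) = 0.1165 g → mol O = 0.1165 ÷ 15.999 = 0.007279 mol
Divide by the smallest (0.002909 mol): C 2.508, H 1.000, O 2.503
Multiplying each by 2 gives whole numbers: C 5.02, H 2.00, O 5.01

(C) C5H2O5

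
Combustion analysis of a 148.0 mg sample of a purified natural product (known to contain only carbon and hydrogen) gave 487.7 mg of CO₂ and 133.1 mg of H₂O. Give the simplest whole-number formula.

mol C = 0.4877 g CO₂ ÷ 44.009 g/mol = 0.011082 mol
mol H = 2 × 0.1331 g H₂O ÷ 18.015 g/mol = 0.014777 mol
Divide by the smallest (0.011082 mol): C 1.000, H 1.333
Multiplying each by 3 gives whole numbers: C 3.00, H 4.00

C3H4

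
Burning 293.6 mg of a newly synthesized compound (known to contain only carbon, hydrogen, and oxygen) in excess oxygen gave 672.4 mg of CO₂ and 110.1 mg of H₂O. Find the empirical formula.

mol C = 0.6724 g CO₂ ÷ 44.009 g/mol = 0.015279 mol
mol H = 2 × 0.1101 g H₂O ÷ 18.015 g/mol = 0.012223 mol
mass O = 0.2936 − (0.18351 + 0.012321) = 0.097767 g → mol O = 0.097767 ÷ 15.999 = 0.0061108 mol
Divide by the smallest (0.0061108 mol): C 2.500, H 2.000, O 1.000
Multiplying each by 2 gives whole numbers: C 5.00, H 4.00, O 2.00

C5H4O2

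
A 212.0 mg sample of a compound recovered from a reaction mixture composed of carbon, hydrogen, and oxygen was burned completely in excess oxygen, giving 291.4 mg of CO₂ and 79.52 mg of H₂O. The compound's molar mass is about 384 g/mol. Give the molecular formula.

mol C = 0.2914 g CO₂ ÷ 44.009 g/mol = 0.0066214 mol
mol H = 2 × 0.07952 g H₂O ÷ 18.015 g/mol = 0.0088282 mol
mass O = 0.2120 − (0.079529 + 0.0088988) = 0.12357 g → mol O = 0.12357 ÷ 15.999 = 0.0077237 mol
Divide by the smallest (0.0066214 mol): C 1.000, H 1.333, O 1.166
Multiplying each by 6 gives whole numbers: C 6.00, H 8.00, O 7.00
Empirical formula: C6H8O7
Empirical-formula mass = 192.12 g/mol; 384 ÷ 192.12 ≈ 2, so the molecular formula is C12H16O14.

C12H16O14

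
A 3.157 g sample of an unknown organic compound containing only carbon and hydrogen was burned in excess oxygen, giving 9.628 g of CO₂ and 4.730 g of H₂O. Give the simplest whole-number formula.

mol C = 9.628 g CO₂ ÷ 44.009 g/mol = 0.21877 mol
mol H = 2 × 4.730 g H₂O ÷ 18.015 g/mol = 0.52512 mol
Divide by the smallest (0.21877 mol): C 1.000, H 2.400
Multiplying each by 5 gives whole numbers: C 5.00, H 12.00

C5H12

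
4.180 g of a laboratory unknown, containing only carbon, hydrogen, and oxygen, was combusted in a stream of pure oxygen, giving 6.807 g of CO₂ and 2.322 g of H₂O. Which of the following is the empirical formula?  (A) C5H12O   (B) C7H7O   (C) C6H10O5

mol C = 6.807 g CO₂ ÷ 44.009 g/mol = 0.15467 mol
mol H = 2 × 2.322 g H₂O ÷ 18.015 g/mol = 0.25779 mol
mass O = 4.180 − (1.8578 + 0.25985) = 2.0624 g → mol O = 2.0624 ÷ 15.999 = 0.12891 mol
Divide by the smallest (0.12891 mol): C 1.200, H 2.000, O 1.000
Multiplying each by 5 gives whole numbers: C 6.00, H 10.00, O 5.00

(C) C6H10O5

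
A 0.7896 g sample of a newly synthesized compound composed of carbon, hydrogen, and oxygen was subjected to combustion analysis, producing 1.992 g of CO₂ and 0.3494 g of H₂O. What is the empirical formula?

mol C = 1.992 g CO₂ ÷ 44.009 g/mol = 0.045263 mol
mol H = 2 × 0.3494 g H₂O ÷ 18.015 g/mol = 0.038790 mol
mass O = 0.7896 − (0.54366 + 0.039100) = 0.20684 g → mol O = 0.20684 ÷ 15.999 = 0.012928 mol
Divide by the smallest (0.012928 mol): C 3.501, H 3.000, O 1.000
Multiplying each by 2 gives whole numbers: C 7.00, H 6.00, O 2.00

C7H6O2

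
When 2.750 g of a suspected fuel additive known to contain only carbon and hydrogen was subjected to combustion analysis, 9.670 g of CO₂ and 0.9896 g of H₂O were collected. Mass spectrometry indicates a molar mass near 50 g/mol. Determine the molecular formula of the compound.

mol C = 9.670 g CO₂ ÷ 44.009 g/mol = 0.21973 mol
mol H = 2 × 0.9896 g H₂O ÷ 18.015 g/mol = 0.10986 mol
Divide by the smallest (0.10986 mol): C 2.000, H 1.000
Empirical formula: C2H
Empirical-formula mass = 25.03 g/mol; 50 ÷ 25.03 ≈ 2, so the molecular formula is C4H2.

C4H2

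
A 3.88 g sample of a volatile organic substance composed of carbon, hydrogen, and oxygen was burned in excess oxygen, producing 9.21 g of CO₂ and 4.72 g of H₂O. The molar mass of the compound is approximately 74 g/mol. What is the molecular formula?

mol C = 9.21 g CO₂ ÷ 44.009 g/mol = 0.2093 mol
mol H = 2 × 4.72 g H₂O ÷ 18.015 g/mol = 0.5240 mol
mass O = 3.88 − (2.514 + 0.5282) = 0.8382 g → mol O = 0.8382 ÷ 15.999 = 0.05239 mol
Divide by the smallest (0.05239 mol): C 3.995, H 10.002, O 1.000
Empirical formula: C4H10O
Empirical-formula mass = 74.12 g/mol; 74 ÷ 74.12 ≈ 1, so the molecular formula is C4H10O.

C4H10O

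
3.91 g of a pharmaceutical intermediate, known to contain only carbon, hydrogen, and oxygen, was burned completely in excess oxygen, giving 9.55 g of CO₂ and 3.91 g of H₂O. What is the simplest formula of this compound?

mol C = 9.55 g CO₂ ÷ 44.009 g/mol = 0.2170 mol
mol H = 2 × 3.91 g H₂O ÷ 18.015 g/mol = 0.4341 mol
mass O = 3.91 − (2.606 + 0.4376) = 0.8660 g → mol O = 0.8660 ÷ 15.999 = 0.05413 mol
Divide by the smallest (0.05413 mol): C 4.009, H 8.019, O 1.000

C4H8O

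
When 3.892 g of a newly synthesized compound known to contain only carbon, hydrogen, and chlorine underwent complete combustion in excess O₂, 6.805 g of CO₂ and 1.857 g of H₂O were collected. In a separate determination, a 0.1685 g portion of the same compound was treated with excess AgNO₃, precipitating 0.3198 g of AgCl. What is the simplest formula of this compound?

C3H4Cl

mol C = 6.805 g CO₂ ÷ 44.009 g/mol = 0.15463 mol
mol H = 2 × 1.857 g H₂O ÷ 18.015 g/mol = 0.20616 mol
From the AgCl data: mol Cl per gram of compound = (0.3198 ÷ 143.318) ÷ 0.1685 = 0.013243 mol/g, so in the 3.892 g combustion sample mol Cl = 0.051541 mol
Divide by the smallest (0.051541 mol): C 3.000, H 4.000, Cl 1.000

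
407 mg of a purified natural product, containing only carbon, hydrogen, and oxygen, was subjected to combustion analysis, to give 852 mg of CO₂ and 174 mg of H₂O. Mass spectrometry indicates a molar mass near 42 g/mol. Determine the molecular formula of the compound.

C2H2O

mol C = 0.852 g CO₂ ÷ 44.009 g/mol = 0.01936 mol
mol H = 2 × 0.174 g H₂O ÷ 18.015 g/mol = 0.01932 mol
mass O = 0.407 − (0.2325 + 0.01947) = 0.1550 g → mol O = 0.1550 ÷ 15.999 = 0.009688 mol
Divide by the smallest (0.009688 mol): C 1.998, H 1.994, O 1.000
Empirical formula: C2H2O
Empirical-formula mass = 42.04 g/mol; 42 ÷ 42.04 ≈ 1, so the molecular formula is C2H2O.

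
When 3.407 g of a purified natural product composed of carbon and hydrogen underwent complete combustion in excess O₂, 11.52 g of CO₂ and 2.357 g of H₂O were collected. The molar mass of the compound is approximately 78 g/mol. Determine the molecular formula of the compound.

C6H6

mol C = 11.52 g CO₂ ÷ 44.009 g/mol = 0.26176 mol
mol H = 2 × 2.357 g H₂O ÷ 18.015 g/mol = 0.26167 mol
Divide by the smallest (0.26167 mol): C 1.000, H 1.000
Empirical formula: CH
Empirical-formula mass = 13.02 g/mol; 78 ÷ 13.02 ≈ 6, so the molecular formula is C6H6.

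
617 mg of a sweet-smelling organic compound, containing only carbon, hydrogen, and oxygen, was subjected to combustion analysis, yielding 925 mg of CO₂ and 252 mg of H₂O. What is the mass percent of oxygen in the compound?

mol C = 0.925 g CO₂ ÷ 44.009 g/mol = 0.02102 mol
mol H = 2 × 0.252 g H₂O ÷ 18.015 g/mol = 0.02798 mol
mass O = 0.617 − (0.2525 + 0.02820) = 0.3363 g → mol O = 0.3363 ÷ 15.999 = 0.02102 mol
mass % O = 0.3363 g ÷ 0.617 g × 100%

54.5%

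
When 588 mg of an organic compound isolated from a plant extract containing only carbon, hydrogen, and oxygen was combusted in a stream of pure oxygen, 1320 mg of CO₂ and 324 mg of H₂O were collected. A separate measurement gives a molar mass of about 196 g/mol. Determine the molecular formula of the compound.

C10H12O4

mol C = 1.32 g CO₂ ÷ 44.009 g/mol = 0.02999 mol
mol H = 2 × 0.324 g H₂O ÷ 18.015 g/mol = 0.03597 mol
mass O = 0.588 − (0.3603 + 0.03626) = 0.1915 g → mol O = 0.1915 ÷ 15.999 = 0.01197 mol
Divide by the smallest (0.01197 mol): C 2.506, H 3.005, O 1.000
Multiplying each by 2 gives whole numbers: C 5.01, H 6.01, O 2.00
Empirical formula: C5H6O2
Empirical-formula mass = 98.10 g/mol; 196 ÷ 98.10 ≈ 2, so the molecular formula is C10H12O4.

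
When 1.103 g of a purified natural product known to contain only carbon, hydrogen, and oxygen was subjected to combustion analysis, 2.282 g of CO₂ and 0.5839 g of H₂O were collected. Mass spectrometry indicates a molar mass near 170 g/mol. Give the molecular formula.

C8H10O4

mol C = 2.282 g CO₂ ÷ 44.009 g/mol = 0.051853 mol
mol H = 2 × 0.5839 g H₂O ÷ 18.015 g/mol = 0.064824 mol
mass O = 1.103 − (0.62281 + 0.065342) = 0.41485 g → mol O = 0.41485 ÷ 15.999 = 0.025930 mol
Divide by the smallest (0.025930 mol): C 2.000, H 2.500, O 1.000
Multiplying each by 2 gives whole numbers: C 4.00, H 5.00, O 2.00
Empirical formula: C4H5O2
Empirical-formula mass = 85.08 g/mol; 170 ÷ 85.08 ≈ 2, so the molecular formula is C8H10O4.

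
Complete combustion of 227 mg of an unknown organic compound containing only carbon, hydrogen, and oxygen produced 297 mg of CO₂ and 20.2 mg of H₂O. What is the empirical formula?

mol C = 0.297 g CO₂ ÷ 44.009 g/mol = 0.006749 mol
mol H = 2 × 0.0202 g H₂O ÷ 18.015 g/mol = 0.002243 mol
mass O = 0.227 − (0.08106 + 0.002261) = 0.1437 g → mol O = 0.1437 ÷ 15.999 = 0.008981 mol
Divide by the smallest (0.002243 mol): C 3.009, H 1.000, O 4.005

C3HO4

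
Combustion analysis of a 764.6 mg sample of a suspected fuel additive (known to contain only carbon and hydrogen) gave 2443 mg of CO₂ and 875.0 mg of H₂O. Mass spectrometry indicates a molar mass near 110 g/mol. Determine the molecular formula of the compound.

C8H14

mol C = 2.443 g CO₂ ÷ 44.009 g/mol = 0.055511 mol
mol H = 2 × 0.8750 g H₂O ÷ 18.015 g/mol = 0.097141 mol
Divide by the smallest (0.055511 mol): C 1.000, H 1.750
Multiplying each by 4 gives whole numbers: C 4.00, H 7.00
Empirical formula: C4H7
Empirical-formula mass = 55.10 g/mol; 110 ÷ 55.10 ≈ 2, so the molecular formula is C8H14.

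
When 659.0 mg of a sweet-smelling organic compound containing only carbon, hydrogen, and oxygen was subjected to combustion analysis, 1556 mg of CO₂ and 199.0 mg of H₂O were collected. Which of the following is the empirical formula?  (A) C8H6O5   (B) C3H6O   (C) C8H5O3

mol C = 1.556 g CO₂ ÷ 44.009 g/mol = 0.035356 mol
mol H = 2 × 0.1990 g H₂O ÷ 18.015 g/mol = 0.022093 mol
mass O = 0.6590 − (0.42467 + 0.022269) = 0.21206 g → mol O = 0.21206 ÷ 15.999 = 0.013255 mol
Divide by the smallest (0.013255 mol): C 2.667, H 1.667, O 1.000
Multiplying each by 3 gives whole numbers: C 8.00, H 5.00, O 3.00

(C) C8H5O3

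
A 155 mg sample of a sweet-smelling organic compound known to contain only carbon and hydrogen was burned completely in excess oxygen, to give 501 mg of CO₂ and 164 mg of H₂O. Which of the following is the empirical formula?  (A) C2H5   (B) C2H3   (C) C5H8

(C) C5H8

mol C = 0.501 g CO₂ ÷ 44.009 g/mol = 0.01138 mol
mol H = 2 × 0.164 g H₂O ÷ 18.015 g/mol = 0.01821 mol
Divide by the smallest (0.01138 mol): C 1.000, H 1.599
Multiplying each by 5 gives whole numbers: C 5.00, H 8.00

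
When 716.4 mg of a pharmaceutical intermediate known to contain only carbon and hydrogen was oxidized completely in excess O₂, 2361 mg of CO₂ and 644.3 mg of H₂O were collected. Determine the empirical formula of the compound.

mol C = 2.361 g CO₂ ÷ 44.009 g/mol = 0.053648 mol
mol H = 2 × 0.6443 g H₂O ÷ 18.015 g/mol = 0.071529 mol
Divide by the smallest (0.053648 mol): C 1.000, H 1.333
Multiplying each by 3 gives whole numbers: C 3.00, H 4.00

C3H4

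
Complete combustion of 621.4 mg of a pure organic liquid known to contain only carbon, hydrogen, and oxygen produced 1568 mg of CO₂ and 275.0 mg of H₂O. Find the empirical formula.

C7H6O2

mol C = 1.568 g CO₂ ÷ 44.009 g/mol = 0.035629 mol
mol H = 2 × 0.2750 g H₂O ÷ 18.015 g/mol = 0.030530 mol
mass O = 0.6214 − (0.42794 + 0.030774) = 0.16268 g → mol O = 0.16268 ÷ 15.999 = 0.010168 mol
Divide by the smallest (0.010168 mol): C 3.504, H 3.002, O 1.000
Multiplying each by 2 gives whole numbers: C 7.01, H 6.00, O 2.00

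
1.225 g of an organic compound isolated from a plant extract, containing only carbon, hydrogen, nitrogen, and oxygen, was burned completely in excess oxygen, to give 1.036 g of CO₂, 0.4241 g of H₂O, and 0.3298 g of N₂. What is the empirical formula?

mol C = 1.036 g CO₂ ÷ 44.009 g/mol = 0.023541 mol
mol H = 2 × 0.4241 g H₂O ÷ 18.015 g/mol = 0.047083 mol
mol N = 2 × 0.3298 g N₂ ÷ 28.014 g/mol = 0.023545 mol
mass O = 1.225 − (0.28275 + 0.047460 + 0.32980) = 0.56499 g → mol O = 0.56499 ÷ 15.999 = 0.035314 mol
Divide by the smallest (0.023541 mol): C 1.000, H 2.000, N 1.000, O 1.500
Multiplying each by 2 gives whole numbers: C 2.00, H 4.00, N 2.00, O 3.00

C2H4N2O3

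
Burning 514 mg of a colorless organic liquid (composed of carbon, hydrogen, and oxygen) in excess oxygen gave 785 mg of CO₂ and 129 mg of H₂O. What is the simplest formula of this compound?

mol C = 0.785 g CO₂ ÷ 44.009 g/mol = 0.01784 mol
mol H = 2 × 0.129 g H₂O ÷ 18.015 g/mol = 0.01432 mol
mass O = 0.514 − (0.2142 + 0.01444) = 0.2853 g → mol O = 0.2853 ÷ 15.999 = 0.01783 mol
Divide by the smallest (0.01432 mol): C 1.245, H 1.000, O 1.245
Multiplying each by 4 gives whole numbers: C 4.98, H 4.00, O 4.98

C5H4O5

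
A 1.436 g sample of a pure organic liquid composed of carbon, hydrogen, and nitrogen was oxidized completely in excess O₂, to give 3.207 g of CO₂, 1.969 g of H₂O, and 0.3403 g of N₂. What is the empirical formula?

C3H9N

mol C = 3.207 g CO₂ ÷ 44.009 g/mol = 0.072871 mol
mol H = 2 × 1.969 g H₂O ÷ 18.015 g/mol = 0.21860 mol
mol N = 2 × 0.3403 g N₂ ÷ 28.014 g/mol = 0.024295 mol
Divide by the smallest (0.024295 mol): C 2.999, H 8.998, N 1.000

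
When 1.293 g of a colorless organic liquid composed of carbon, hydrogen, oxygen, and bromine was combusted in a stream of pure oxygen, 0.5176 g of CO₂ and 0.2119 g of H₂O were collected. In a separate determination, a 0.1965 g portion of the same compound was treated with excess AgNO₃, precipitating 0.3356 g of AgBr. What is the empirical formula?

CH2BrO

mol C = 0.5176 g CO₂ ÷ 44.009 g/mol = 0.011761 mol
mol H = 2 × 0.2119 g H₂O ÷ 18.015 g/mol = 0.023525 mol
From the AgBr data: mol Br per gram of compound = (0.3356 ÷ 187.772) ÷ 0.1965 = 0.0090955 mol/g, so in the 1.293 g combustion sample mol Br = 0.011761 mol
mass O = 1.293 − (0.14126 + 0.023713 + 0.93971) = 0.18831 g → mol O = 0.18831 ÷ 15.999 = 0.011770 mol
Divide by the smallest (0.011761 mol): C 1.000, H 2.000, Br 1.000, O 1.001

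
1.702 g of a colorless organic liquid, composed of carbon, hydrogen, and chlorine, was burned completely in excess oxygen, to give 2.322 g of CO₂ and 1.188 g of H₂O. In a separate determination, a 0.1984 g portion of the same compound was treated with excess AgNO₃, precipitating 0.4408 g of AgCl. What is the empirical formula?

mol C = 2.322 g CO₂ ÷ 44.009 g/mol = 0.052762 mol
mol H = 2 × 1.188 g H₂O ÷ 18.015 g/mol = 0.13189 mol
From the AgCl data: mol Cl per gram of compound = (0.4408 ÷ 143.318) ÷ 0.1984 = 0.015502 mol/g, so in the 1.702 g combustion sample mol Cl = 0.026385 mol
Divide by the smallest (0.026385 mol): C 2.000, H 4.999, Cl 1.000

C2H5Cl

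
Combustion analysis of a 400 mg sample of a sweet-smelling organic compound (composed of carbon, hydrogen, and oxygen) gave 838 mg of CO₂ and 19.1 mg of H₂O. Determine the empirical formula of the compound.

mol C = 0.838 g CO₂ ÷ 44.009 g/mol = 0.01904 mol
mol H = 2 × 0.0191 g H₂O ÷ 18.015 g/mol = 0.002120 mol
mass O = 0.400 − (0.2287 + 0.002137) = 0.1692 g → mol O = 0.1692 ÷ 15.999 = 0.01057 mol
Divide by the smallest (0.002120 mol): C 8.980, H 1.000, O 4.986

C9HO5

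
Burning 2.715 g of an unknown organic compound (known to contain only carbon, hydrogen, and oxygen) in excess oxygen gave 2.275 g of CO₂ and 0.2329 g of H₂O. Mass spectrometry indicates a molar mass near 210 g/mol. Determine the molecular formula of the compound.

mol C = 2.275 g CO₂ ÷ 44.009 g/mol = 0.051694 mol
mol H = 2 × 0.2329 g H₂O ÷ 18.015 g/mol = 0.025856 mol
mass O = 2.715 − (0.62090 + 0.026063) = 2.0680 g → mol O = 2.0680 ÷ 15.999 = 0.12926 mol
Divide by the smallest (0.025856 mol): C 1.999, H 1.000, O 4.999
Empirical formula: C2HO5
Empirical-formula mass = 105.03 g/mol; 210 ÷ 105.03 ≈ 2, so the molecular formula is C4H2O10.

C4H2O10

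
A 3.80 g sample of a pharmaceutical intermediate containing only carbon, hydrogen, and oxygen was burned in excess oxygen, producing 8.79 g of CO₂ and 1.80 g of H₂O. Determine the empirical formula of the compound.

C8H8O3

mol C = 8.79 g CO₂ ÷ 44.009 g/mol = 0.1997 mol
mol H = 2 × 1.80 g H₂O ÷ 18.015 g/mol = 0.1998 mol
mass O = 3.80 − (2.399 + 0.2014) = 1.200 g → mol O = 1.200 ÷ 15.999 = 0.07498 mol
Divide by the smallest (0.07498 mol): C 2.664, H 2.665, O 1.000
Multiplying each by 3 gives whole numbers: C 7.99, H 8.00, O 3.00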